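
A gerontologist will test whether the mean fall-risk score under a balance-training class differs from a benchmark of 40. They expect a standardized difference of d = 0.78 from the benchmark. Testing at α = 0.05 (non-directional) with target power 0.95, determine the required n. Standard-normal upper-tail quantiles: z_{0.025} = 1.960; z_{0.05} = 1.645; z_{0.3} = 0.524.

n = 22

For a one-sample test: n = ((z_{α/2} + z_β) / d)².
z_{α/2} + z_β = 1.960 + 1.645 = 3.605.
n = (3.605 / 0.78)² = 4.622² = 21.36.
Round up.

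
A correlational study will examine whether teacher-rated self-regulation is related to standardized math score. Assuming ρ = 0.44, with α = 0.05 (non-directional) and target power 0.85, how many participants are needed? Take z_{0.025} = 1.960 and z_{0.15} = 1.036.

n = 44

Fisher's z: C = ½·ln((1+r)/(1−r)) = ½·ln(2.5714) = 0.4722.
n = ((z_{α/2} + z_β)/C)² + 3.
(1.960 + 1.036) / 0.4722 = 2.996 / 0.4722 = 6.345.
n = 6.345² + 3 = 40.26 + 3 = 43.3.
Round up.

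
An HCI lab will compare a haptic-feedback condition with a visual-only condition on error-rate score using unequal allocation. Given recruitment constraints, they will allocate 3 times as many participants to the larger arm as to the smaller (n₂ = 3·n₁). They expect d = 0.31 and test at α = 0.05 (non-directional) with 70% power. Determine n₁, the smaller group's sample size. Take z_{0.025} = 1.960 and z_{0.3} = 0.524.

With allocation ratio k = n₂/n₁ = 3, Var(x̄₁−x̄₂) = σ²(1/n₁ + 1/(k·n₁)) = σ²·(k+1)/(k·n₁).
So n₁ = (1 + 1/k)·((z_{α/2} + z_β)/d)² = 1.333 × (2.484/0.31)².
n₁ = 1.333 × 64.21 = 85.6.
Round up: n₁ = 86, giving n₂ = 3 × 86 = 258.

n₁ = 86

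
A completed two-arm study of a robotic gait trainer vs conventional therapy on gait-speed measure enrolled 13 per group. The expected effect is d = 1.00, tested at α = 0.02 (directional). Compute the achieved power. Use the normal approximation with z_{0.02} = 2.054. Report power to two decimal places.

power ≈ 0.69

For two equal groups, power = Φ(d·√(n/2) − z_{α}).
d·√(n/2) = 1.00 × √(13/2) = 1.00 × 2.550 = 2.550.
z_β = 2.550 − 2.054 = 0.496.
Power = Φ(0.496) = 0.690.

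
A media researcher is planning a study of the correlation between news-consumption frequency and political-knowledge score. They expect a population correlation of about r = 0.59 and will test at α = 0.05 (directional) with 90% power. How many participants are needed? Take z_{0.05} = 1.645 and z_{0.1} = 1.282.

Fisher's z: C = ½·ln((1+r)/(1−r)) = ½·ln(3.8780) = 0.6777.
n = ((z_{α} + z_β)/C)² + 3.
(1.645 + 1.282) / 0.6777 = 2.927 / 0.6777 = 4.319.
n = 4.319² + 3 = 18.65 + 3 = 21.7.
Round up.

n = 22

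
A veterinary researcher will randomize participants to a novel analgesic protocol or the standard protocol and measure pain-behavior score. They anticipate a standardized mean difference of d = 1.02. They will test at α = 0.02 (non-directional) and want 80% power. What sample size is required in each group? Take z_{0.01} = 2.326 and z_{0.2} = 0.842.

n = 20 per group

For two independent groups with equal n: n = 2·((z_{α/2} + z_β) / d)².
z_{α/2} + z_β = 2.326 + 0.842 = 3.168.
n = 2 × (3.168 / 1.02)² = 2 × 3.106² = 2 × 9.65 = 19.3.
Round up to the next whole participant.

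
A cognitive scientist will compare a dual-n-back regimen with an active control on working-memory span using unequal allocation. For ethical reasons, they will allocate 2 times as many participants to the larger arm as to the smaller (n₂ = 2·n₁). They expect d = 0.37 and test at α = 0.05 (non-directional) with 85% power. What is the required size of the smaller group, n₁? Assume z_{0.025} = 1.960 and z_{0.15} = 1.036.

With allocation ratio k = n₂/n₁ = 2, Var(x̄₁−x̄₂) = σ²(1/n₁ + 1/(k·n₁)) = σ²·(k+1)/(k·n₁).
So n₁ = (1 + 1/k)·((z_{α/2} + z_β)/d)² = 1.500 × (2.996/0.37)².
n₁ = 1.500 × 65.57 = 98.3.
Round up: n₁ = 99, giving n₂ = 2 × 99 = 198.

n₁ = 99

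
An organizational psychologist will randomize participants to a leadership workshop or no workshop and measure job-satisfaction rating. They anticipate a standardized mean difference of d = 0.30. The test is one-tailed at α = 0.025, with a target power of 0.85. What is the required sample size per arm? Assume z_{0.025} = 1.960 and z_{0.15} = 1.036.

For two independent groups with equal n: n = 2·((z_{α} + z_β) / d)².
z_{α} + z_β = 1.960 + 1.036 = 2.996.
n = 2 × (2.996 / 0.30)² = 2 × 9.987² = 2 × 99.73 = 199.5.
Round up to the next whole participant.

n = 200 per group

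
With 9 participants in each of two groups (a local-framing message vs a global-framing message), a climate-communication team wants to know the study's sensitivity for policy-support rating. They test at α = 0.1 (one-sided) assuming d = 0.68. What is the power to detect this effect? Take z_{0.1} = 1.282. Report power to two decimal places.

For two equal groups, power = Φ(d·√(n/2) − z_{α}).
d·√(n/2) = 0.68 × √(9/2) = 0.68 × 2.121 = 1.442.
z_β = 1.442 − 1.282 = 0.160.
Power = Φ(0.160) = 0.564.

power ≈ 0.56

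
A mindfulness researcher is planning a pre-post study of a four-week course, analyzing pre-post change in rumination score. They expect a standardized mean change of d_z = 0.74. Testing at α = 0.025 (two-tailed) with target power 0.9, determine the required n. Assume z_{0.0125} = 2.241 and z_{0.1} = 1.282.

For a paired (one-sample on differences) test: n = ((z_{α/2} + z_β) / d)².
z_{α/2} + z_β = 2.241 + 1.282 = 3.523.
n = (3.523 / 0.74)² = 4.761² = 22.67.
Round up.

n = 23 pairs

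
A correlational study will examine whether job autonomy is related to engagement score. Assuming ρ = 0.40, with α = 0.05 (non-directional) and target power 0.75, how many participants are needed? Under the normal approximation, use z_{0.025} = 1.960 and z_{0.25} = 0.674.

n = 42

Fisher's z: C = ½·ln((1+r)/(1−r)) = ½·ln(2.3333) = 0.4236.
n = ((z_{α/2} + z_β)/C)² + 3.
(1.960 + 0.674) / 0.4236 = 2.634 / 0.4236 = 6.218.
n = 6.218² + 3 = 38.67 + 3 = 41.7.
Round up.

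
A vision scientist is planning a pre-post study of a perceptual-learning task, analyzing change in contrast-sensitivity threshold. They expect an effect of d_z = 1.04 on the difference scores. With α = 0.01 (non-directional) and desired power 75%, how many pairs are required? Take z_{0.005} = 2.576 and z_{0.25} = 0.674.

n = 10 pairs

For a paired (one-sample on differences) test: n = ((z_{α/2} + z_β) / d)².
z_{α/2} + z_β = 2.576 + 0.674 = 3.250.
n = (3.250 / 1.04)² = 3.125² = 9.77.
Round up.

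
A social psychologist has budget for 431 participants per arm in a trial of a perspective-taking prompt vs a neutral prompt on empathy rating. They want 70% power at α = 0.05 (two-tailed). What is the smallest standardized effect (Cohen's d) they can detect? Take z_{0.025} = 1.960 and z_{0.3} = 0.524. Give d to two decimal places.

d_min ≈ 0.17

For two independent groups of n = 431 each: d_min = (z_{α/2} + z_β)·√(2/n).
z-sum = 1.960 + 0.524 = 2.484.
d_min = 2.484 × √(2/431) = 2.484 × 0.0681 = 0.169.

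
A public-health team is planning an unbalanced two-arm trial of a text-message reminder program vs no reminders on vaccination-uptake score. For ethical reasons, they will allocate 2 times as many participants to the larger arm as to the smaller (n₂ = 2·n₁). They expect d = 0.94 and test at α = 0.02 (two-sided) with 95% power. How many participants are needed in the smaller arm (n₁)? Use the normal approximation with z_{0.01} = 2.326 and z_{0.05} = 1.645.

n₁ = 27

With allocation ratio k = n₂/n₁ = 2, Var(x̄₁−x̄₂) = σ²(1/n₁ + 1/(k·n₁)) = σ²·(k+1)/(k·n₁).
So n₁ = (1 + 1/k)·((z_{α/2} + z_β)/d)² = 1.500 × (3.971/0.94)².
n₁ = 1.500 × 17.85 = 26.8.
Round up: n₁ = 27, giving n₂ = 2 × 27 = 54.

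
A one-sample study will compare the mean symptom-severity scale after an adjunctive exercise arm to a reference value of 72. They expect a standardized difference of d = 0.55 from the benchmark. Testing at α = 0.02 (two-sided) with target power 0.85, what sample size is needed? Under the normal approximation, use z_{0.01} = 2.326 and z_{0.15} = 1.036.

For a one-sample test: n = ((z_{α/2} + z_β) / d)².
z_{α/2} + z_β = 2.326 + 1.036 = 3.362.
n = (3.362 / 0.55)² = 6.113² = 37.37.
Round up.

n = 38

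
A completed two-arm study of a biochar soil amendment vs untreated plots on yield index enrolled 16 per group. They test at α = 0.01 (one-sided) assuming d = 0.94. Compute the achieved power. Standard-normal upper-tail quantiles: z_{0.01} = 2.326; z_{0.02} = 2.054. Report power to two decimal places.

For two equal groups, power = Φ(d·√(n/2) − z_{α}).
d·√(n/2) = 0.94 × √(16/2) = 0.94 × 2.828 = 2.659.
z_β = 2.659 − 2.326 = 0.333.
Power = Φ(0.333) = 0.630.

power ≈ 0.63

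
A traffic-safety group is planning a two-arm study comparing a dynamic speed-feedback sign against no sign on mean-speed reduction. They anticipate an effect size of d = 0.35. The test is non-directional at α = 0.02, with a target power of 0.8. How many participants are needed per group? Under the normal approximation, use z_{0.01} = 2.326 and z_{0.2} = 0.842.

For two independent groups with equal n: n = 2·((z_{α/2} + z_β) / d)².
z_{α/2} + z_β = 2.326 + 0.842 = 3.168.
n = 2 × (3.168 / 0.35)² = 2 × 9.051² = 2 × 81.93 = 163.9.
Round up to the next whole participant.

n = 164 per group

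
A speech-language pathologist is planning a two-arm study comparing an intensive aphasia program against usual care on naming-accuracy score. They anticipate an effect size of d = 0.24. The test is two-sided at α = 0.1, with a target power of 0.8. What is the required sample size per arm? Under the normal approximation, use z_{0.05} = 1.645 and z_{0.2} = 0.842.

For two independent groups with equal n: n = 2·((z_{α/2} + z_β) / d)².
z_{α/2} + z_β = 1.645 + 0.842 = 2.487.
n = 2 × (2.487 / 0.24)² = 2 × 10.363² = 2 × 107.38 = 214.8.
Round up to the next whole participant.

n = 215 per group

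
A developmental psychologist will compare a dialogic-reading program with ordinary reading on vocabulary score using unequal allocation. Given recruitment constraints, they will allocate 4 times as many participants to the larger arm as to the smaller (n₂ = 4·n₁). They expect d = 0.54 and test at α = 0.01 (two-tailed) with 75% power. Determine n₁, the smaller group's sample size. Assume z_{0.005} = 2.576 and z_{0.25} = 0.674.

With allocation ratio k = n₂/n₁ = 4, Var(x̄₁−x̄₂) = σ²(1/n₁ + 1/(k·n₁)) = σ²·(k+1)/(k·n₁).
So n₁ = (1 + 1/k)·((z_{α/2} + z_β)/d)² = 1.250 × (3.250/0.54)².
n₁ = 1.250 × 36.22 = 45.3.
Round up: n₁ = 46, giving n₂ = 4 × 46 = 184.

n₁ = 46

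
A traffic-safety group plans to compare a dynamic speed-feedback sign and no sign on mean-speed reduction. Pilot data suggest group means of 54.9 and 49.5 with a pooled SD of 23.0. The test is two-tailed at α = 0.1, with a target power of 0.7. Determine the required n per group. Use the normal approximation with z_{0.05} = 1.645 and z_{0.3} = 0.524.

n = 171 per group

Cohen's d = |M₁ − M₂| / SD_pooled = |54.9 − 49.5| / 23.0 = 5.4 / 23.0 = 0.235.
For two independent groups with equal n: n = 2·((z_{α/2} + z_β) / d)².
z_{α/2} + z_β = 1.645 + 0.524 = 2.169.
n = 2 × (2.169 / 0.235)² = 2 × 9.230² = 2 × 85.19 = 170.4.
Round up to the next whole participant.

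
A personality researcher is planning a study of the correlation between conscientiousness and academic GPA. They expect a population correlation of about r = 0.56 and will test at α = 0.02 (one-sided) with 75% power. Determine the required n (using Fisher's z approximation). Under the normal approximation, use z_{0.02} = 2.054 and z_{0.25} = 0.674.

n = 22

Fisher's z: C = ½·ln((1+r)/(1−r)) = ½·ln(3.5455) = 0.6328.
n = ((z_{α} + z_β)/C)² + 3.
(2.054 + 0.674) / 0.6328 = 2.728 / 0.6328 = 4.311.
n = 4.311² + 3 = 18.58 + 3 = 21.6.
Round up.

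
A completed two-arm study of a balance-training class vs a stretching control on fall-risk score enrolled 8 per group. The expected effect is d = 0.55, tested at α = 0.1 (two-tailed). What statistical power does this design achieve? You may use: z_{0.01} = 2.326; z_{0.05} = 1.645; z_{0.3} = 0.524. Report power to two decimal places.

power ≈ 0.29

For two equal groups, power = Φ(d·√(n/2) − z_{α/2}).
d·√(n/2) = 0.55 × √(8/2) = 0.55 × 2.000 = 1.100.
z_β = 1.100 − 1.645 = -0.545.
Power = Φ(-0.545) = 0.293.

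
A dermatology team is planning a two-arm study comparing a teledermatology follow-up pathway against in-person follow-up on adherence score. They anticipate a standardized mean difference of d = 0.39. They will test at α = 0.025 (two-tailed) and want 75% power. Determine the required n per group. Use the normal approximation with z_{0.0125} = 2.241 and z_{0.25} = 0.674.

For two independent groups with equal n: n = 2·((z_{α/2} + z_β) / d)².
z_{α/2} + z_β = 2.241 + 0.674 = 2.915.
n = 2 × (2.915 / 0.39)² = 2 × 7.474² = 2 × 55.87 = 111.7.
Round up to the next whole participant.

n = 112 per group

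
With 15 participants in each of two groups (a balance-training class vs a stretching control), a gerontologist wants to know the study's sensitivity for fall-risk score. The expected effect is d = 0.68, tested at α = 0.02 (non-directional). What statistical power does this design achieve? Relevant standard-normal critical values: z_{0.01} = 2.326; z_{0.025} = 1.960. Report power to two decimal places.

power ≈ 0.32

For two equal groups, power = Φ(d·√(n/2) − z_{α/2}).
d·√(n/2) = 0.68 × √(15/2) = 0.68 × 2.739 = 1.862.
z_β = 1.862 − 2.326 = -0.464.
Power = Φ(-0.464) = 0.321.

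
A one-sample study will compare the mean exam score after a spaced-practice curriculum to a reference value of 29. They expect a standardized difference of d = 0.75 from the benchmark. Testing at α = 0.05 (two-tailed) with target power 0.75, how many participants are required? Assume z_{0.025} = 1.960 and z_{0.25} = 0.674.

For a one-sample test: n = ((z_{α/2} + z_β) / d)².
z_{α/2} + z_β = 1.960 + 0.674 = 2.634.
n = (2.634 / 0.75)² = 3.512² = 12.33.
Round up.

n = 13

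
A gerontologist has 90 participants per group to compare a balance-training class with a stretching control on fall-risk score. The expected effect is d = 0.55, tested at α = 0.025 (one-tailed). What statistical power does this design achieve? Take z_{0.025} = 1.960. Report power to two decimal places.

For two equal groups, power = Φ(d·√(n/2) − z_{α}).
d·√(n/2) = 0.55 × √(90/2) = 0.55 × 6.708 = 3.690.
z_β = 3.690 − 1.960 = 1.730.
Power = Φ(1.730) = 0.958.

power ≈ 0.96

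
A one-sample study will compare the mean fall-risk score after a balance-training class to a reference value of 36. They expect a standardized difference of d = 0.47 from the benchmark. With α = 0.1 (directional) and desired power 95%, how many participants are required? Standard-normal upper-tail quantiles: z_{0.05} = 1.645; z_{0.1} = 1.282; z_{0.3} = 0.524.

n = 39

For a one-sample test: n = ((z_{α} + z_β) / d)².
z_{α} + z_β = 1.282 + 1.645 = 2.927.
n = (2.927 / 0.47)² = 6.228² = 38.78.
Round up.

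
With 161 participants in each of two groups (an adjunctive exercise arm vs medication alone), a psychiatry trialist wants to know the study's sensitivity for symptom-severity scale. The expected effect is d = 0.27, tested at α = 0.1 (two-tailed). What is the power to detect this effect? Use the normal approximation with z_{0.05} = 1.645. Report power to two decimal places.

power ≈ 0.78

For two equal groups, power = Φ(d·√(n/2) − z_{α/2}).
d·√(n/2) = 0.27 × √(161/2) = 0.27 × 8.972 = 2.422.
z_β = 2.422 − 1.645 = 0.777.
Power = Φ(0.777) = 0.782.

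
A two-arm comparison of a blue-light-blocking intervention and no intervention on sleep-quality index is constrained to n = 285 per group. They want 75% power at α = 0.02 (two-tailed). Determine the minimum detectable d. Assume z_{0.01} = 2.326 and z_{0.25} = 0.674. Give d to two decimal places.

d_min ≈ 0.25

For two independent groups of n = 285 each: d_min = (z_{α/2} + z_β)·√(2/n).
z-sum = 2.326 + 0.674 = 3.000.
d_min = 3.000 × √(2/285) = 3.000 × 0.0838 = 0.251.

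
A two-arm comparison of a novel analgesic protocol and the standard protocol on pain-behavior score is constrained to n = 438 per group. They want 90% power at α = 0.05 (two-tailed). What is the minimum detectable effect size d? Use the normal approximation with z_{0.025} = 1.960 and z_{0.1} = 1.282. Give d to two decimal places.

For two independent groups of n = 438 each: d_min = (z_{α/2} + z_β)·√(2/n).
z-sum = 1.960 + 1.282 = 3.242.
d_min = 3.242 × √(2/438) = 3.242 × 0.0676 = 0.219.

d_min ≈ 0.22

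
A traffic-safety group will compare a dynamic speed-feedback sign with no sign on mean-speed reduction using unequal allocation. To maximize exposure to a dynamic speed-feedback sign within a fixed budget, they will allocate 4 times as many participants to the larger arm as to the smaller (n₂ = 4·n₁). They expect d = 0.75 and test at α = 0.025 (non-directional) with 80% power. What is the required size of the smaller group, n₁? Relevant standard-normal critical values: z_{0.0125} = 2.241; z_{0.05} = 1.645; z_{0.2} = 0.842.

n₁ = 22

With allocation ratio k = n₂/n₁ = 4, Var(x̄₁−x̄₂) = σ²(1/n₁ + 1/(k·n₁)) = σ²·(k+1)/(k·n₁).
So n₁ = (1 + 1/k)·((z_{α/2} + z_β)/d)² = 1.250 × (3.083/0.75)².
n₁ = 1.250 × 16.90 = 21.1.
Round up: n₁ = 22, giving n₂ = 4 × 22 = 88.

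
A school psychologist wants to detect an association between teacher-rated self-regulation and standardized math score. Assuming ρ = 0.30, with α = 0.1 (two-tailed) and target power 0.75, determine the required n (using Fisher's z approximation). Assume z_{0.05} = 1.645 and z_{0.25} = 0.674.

n = 60

Fisher's z: C = ½·ln((1+r)/(1−r)) = ½·ln(1.8571) = 0.3095.
n = ((z_{α/2} + z_β)/C)² + 3.
(1.645 + 0.674) / 0.3095 = 2.319 / 0.3095 = 7.493.
n = 7.493² + 3 = 56.14 + 3 = 59.1.
Round up.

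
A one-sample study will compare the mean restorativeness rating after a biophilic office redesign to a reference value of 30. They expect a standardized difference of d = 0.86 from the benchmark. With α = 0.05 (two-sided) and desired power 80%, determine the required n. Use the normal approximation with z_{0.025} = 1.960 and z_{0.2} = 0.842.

For a one-sample test: n = ((z_{α/2} + z_β) / d)².
z_{α/2} + z_β = 1.960 + 0.842 = 2.802.
n = (2.802 / 0.86)² = 3.258² = 10.62.
Round up.

n = 11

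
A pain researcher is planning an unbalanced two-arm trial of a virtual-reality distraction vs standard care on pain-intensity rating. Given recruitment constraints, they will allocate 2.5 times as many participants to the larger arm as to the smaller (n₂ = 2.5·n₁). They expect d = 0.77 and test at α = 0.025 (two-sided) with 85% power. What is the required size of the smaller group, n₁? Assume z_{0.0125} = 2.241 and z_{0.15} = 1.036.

With allocation ratio k = n₂/n₁ = 2.5, Var(x̄₁−x̄₂) = σ²(1/n₁ + 1/(k·n₁)) = σ²·(k+1)/(k·n₁).
So n₁ = (1 + 1/k)·((z_{α/2} + z_β)/d)² = 1.400 × (3.277/0.77)².
n₁ = 1.400 × 18.11 = 25.4.
Round up: n₁ = 26, giving n₂ = 2.5 × 26 = 65.

n₁ = 26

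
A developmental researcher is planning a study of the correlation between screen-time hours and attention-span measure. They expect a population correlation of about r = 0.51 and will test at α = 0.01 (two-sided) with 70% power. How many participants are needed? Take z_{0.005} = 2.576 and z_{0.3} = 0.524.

n = 34

Fisher's z: C = ½·ln((1+r)/(1−r)) = ½·ln(3.0816) = 0.5627.
n = ((z_{α/2} + z_β)/C)² + 3.
(2.576 + 0.524) / 0.5627 = 3.100 / 0.5627 = 5.509.
n = 5.509² + 3 = 30.35 + 3 = 33.4.
Round up.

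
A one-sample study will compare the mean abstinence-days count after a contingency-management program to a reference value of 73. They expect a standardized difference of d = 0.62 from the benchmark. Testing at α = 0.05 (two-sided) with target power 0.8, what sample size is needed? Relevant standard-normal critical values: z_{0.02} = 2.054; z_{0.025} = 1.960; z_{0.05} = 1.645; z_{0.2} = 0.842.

n = 21

For a one-sample test: n = ((z_{α/2} + z_β) / d)².
z_{α/2} + z_β = 1.960 + 0.842 = 2.802.
n = (2.802 / 0.62)² = 4.519² = 20.42.
Round up.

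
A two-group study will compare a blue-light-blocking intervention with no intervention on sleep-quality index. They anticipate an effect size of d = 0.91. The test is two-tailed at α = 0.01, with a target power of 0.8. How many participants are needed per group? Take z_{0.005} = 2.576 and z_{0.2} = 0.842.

For two independent groups with equal n: n = 2·((z_{α/2} + z_β) / d)².
z_{α/2} + z_β = 2.576 + 0.842 = 3.418.
n = 2 × (3.418 / 0.91)² = 2 × 3.756² = 2 × 14.11 = 28.2.
Round up to the next whole participant.

n = 29 per group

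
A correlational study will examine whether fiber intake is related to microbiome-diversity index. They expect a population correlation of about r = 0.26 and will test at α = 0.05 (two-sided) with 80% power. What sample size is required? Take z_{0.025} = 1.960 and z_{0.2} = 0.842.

n = 114

Fisher's z: C = ½·ln((1+r)/(1−r)) = ½·ln(1.7027) = 0.2661.
n = ((z_{α/2} + z_β)/C)² + 3.
(1.960 + 0.842) / 0.2661 = 2.802 / 0.2661 = 10.530.
n = 10.530² + 3 = 110.88 + 3 = 113.9.
Round up.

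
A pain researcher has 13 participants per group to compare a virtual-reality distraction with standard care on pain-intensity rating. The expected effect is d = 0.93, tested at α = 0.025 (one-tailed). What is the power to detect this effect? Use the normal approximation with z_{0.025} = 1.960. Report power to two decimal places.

For two equal groups, power = Φ(d·√(n/2) − z_{α}).
d·√(n/2) = 0.93 × √(13/2) = 0.93 × 2.550 = 2.371.
z_β = 2.371 − 1.960 = 0.411.
Power = Φ(0.411) = 0.659.

power ≈ 0.66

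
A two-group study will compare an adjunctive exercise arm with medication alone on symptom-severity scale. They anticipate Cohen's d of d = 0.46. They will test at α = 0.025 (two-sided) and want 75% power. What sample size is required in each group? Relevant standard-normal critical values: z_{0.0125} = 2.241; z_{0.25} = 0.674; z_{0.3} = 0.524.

n = 81 per group

For two independent groups with equal n: n = 2·((z_{α/2} + z_β) / d)².
z_{α/2} + z_β = 2.241 + 0.674 = 2.915.
n = 2 × (2.915 / 0.46)² = 2 × 6.337² = 2 × 40.16 = 80.3.
Round up to the next whole participant.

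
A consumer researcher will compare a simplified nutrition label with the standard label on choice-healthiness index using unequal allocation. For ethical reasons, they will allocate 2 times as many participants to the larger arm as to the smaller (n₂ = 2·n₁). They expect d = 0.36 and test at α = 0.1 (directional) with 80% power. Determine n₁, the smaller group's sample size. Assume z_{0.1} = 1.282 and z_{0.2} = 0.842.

n₁ = 53

With allocation ratio k = n₂/n₁ = 2, Var(x̄₁−x̄₂) = σ²(1/n₁ + 1/(k·n₁)) = σ²·(k+1)/(k·n₁).
So n₁ = (1 + 1/k)·((z_{α} + z_β)/d)² = 1.500 × (2.124/0.36)².
n₁ = 1.500 × 34.81 = 52.2.
Round up: n₁ = 53, giving n₂ = 2 × 53 = 106.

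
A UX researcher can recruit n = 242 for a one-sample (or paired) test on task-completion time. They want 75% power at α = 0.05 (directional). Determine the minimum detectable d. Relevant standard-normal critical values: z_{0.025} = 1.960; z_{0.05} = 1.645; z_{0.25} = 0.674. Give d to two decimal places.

d_min ≈ 0.15

For a single sample (or paired design) of n = 242: d_min = (z_{α} + z_β)/√n.
z-sum = 1.645 + 0.674 = 2.319.
d_min = 2.319 / √242 = 2.319 / 15.556 = 0.149.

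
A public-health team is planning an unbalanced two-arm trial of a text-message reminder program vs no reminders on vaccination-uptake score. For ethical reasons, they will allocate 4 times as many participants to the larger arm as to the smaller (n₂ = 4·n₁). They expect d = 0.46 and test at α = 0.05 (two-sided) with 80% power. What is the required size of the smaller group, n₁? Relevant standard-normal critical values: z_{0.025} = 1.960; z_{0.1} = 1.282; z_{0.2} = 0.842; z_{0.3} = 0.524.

n₁ = 47

With allocation ratio k = n₂/n₁ = 4, Var(x̄₁−x̄₂) = σ²(1/n₁ + 1/(k·n₁)) = σ²·(k+1)/(k·n₁).
So n₁ = (1 + 1/k)·((z_{α/2} + z_β)/d)² = 1.250 × (2.802/0.46)².
n₁ = 1.250 × 37.10 = 46.4.
Round up: n₁ = 47, giving n₂ = 4 × 47 = 188.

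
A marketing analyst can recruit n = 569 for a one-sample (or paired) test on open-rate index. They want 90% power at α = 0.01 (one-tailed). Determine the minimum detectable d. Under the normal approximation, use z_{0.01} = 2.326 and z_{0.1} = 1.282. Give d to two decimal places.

For a single sample (or paired design) of n = 569: d_min = (z_{α} + z_β)/√n.
z-sum = 2.326 + 1.282 = 3.608.
d_min = 3.608 / √569 = 3.608 / 23.854 = 0.151.

d_min ≈ 0.15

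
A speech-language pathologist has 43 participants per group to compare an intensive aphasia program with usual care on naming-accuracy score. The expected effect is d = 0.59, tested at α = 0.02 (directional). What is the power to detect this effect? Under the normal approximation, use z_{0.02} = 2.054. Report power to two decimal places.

For two equal groups, power = Φ(d·√(n/2) − z_{α}).
d·√(n/2) = 0.59 × √(43/2) = 0.59 × 4.637 = 2.736.
z_β = 2.736 − 2.054 = 0.682.
Power = Φ(0.682) = 0.752.

power ≈ 0.75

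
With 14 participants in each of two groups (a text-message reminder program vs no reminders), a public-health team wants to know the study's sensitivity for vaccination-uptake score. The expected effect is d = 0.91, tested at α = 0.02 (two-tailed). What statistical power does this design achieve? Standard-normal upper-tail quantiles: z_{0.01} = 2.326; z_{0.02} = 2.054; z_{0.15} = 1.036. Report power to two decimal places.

power ≈ 0.53

For two equal groups, power = Φ(d·√(n/2) − z_{α/2}).
d·√(n/2) = 0.91 × √(14/2) = 0.91 × 2.646 = 2.408.
z_β = 2.408 − 2.326 = 0.082.
Power = Φ(0.082) = 0.533.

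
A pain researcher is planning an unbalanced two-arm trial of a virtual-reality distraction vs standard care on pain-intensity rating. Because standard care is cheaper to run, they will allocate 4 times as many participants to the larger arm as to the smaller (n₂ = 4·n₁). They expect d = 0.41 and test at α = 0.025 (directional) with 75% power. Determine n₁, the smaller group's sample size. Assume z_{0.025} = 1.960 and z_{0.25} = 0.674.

n₁ = 52

With allocation ratio k = n₂/n₁ = 4, Var(x̄₁−x̄₂) = σ²(1/n₁ + 1/(k·n₁)) = σ²·(k+1)/(k·n₁).
So n₁ = (1 + 1/k)·((z_{α} + z_β)/d)² = 1.250 × (2.634/0.41)².
n₁ = 1.250 × 41.27 = 51.6.
Round up: n₁ = 52, giving n₂ = 4 × 52 = 208.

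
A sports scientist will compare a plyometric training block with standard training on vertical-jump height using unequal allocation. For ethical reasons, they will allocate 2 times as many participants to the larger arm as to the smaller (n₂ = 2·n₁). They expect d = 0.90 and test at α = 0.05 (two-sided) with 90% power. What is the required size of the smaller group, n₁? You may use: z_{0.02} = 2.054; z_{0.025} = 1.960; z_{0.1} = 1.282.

n₁ = 20

With allocation ratio k = n₂/n₁ = 2, Var(x̄₁−x̄₂) = σ²(1/n₁ + 1/(k·n₁)) = σ²·(k+1)/(k·n₁).
So n₁ = (1 + 1/k)·((z_{α/2} + z_β)/d)² = 1.500 × (3.242/0.90)².
n₁ = 1.500 × 12.98 = 19.5.
Round up: n₁ = 20, giving n₂ = 2 × 20 = 40.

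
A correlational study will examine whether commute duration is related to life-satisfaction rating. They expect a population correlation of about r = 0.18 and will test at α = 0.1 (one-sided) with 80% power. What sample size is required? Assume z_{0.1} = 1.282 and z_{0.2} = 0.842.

n = 140

Fisher's z: C = ½·ln((1+r)/(1−r)) = ½·ln(1.4390) = 0.1820.
n = ((z_{α} + z_β)/C)² + 3.
(1.282 + 0.842) / 0.1820 = 2.124 / 0.1820 = 11.670.
n = 11.670² + 3 = 136.20 + 3 = 139.2.
Round up.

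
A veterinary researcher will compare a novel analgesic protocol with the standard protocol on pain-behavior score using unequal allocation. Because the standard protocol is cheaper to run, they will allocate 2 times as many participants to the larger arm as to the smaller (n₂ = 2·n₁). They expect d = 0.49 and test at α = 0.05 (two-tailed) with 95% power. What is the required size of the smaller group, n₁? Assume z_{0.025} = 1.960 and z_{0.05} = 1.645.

n₁ = 82

With allocation ratio k = n₂/n₁ = 2, Var(x̄₁−x̄₂) = σ²(1/n₁ + 1/(k·n₁)) = σ²·(k+1)/(k·n₁).
So n₁ = (1 + 1/k)·((z_{α/2} + z_β)/d)² = 1.500 × (3.605/0.49)².
n₁ = 1.500 × 54.13 = 81.2.
Round up: n₁ = 82, giving n₂ = 2 × 82 = 164.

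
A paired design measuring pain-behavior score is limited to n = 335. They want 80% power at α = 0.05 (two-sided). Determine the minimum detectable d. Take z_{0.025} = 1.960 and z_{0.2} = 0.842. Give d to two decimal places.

For a single sample (or paired design) of n = 335: d_min = (z_{α/2} + z_β)/√n.
z-sum = 1.960 + 0.842 = 2.802.
d_min = 2.802 / √335 = 2.802 / 18.303 = 0.153.

d_min ≈ 0.15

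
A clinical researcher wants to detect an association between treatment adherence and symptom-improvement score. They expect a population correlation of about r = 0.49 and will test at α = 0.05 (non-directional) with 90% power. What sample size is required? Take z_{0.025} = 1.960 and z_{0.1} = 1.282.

n = 40

Fisher's z: C = ½·ln((1+r)/(1−r)) = ½·ln(2.9216) = 0.5361.
n = ((z_{α/2} + z_β)/C)² + 3.
(1.960 + 1.282) / 0.5361 = 3.242 / 0.5361 = 6.047.
n = 6.047² + 3 = 36.57 + 3 = 39.6.
Round up.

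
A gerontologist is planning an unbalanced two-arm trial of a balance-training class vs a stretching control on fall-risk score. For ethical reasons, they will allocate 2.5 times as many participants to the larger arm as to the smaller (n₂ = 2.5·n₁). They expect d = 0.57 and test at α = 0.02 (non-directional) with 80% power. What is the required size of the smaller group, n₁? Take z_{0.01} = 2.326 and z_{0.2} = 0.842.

With allocation ratio k = n₂/n₁ = 2.5, Var(x̄₁−x̄₂) = σ²(1/n₁ + 1/(k·n₁)) = σ²·(k+1)/(k·n₁).
So n₁ = (1 + 1/k)·((z_{α/2} + z_β)/d)² = 1.400 × (3.168/0.57)².
n₁ = 1.400 × 30.89 = 43.2.
Round up: n₁ = 44, giving n₂ = 2.5 × 44 = 110.

n₁ = 44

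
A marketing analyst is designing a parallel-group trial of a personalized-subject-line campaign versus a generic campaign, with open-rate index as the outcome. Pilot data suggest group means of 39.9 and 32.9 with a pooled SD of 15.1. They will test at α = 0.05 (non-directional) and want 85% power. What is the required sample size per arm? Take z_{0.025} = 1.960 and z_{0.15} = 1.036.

n = 84 per group

Cohen's d = |M₁ − M₂| / SD_pooled = |39.9 − 32.9| / 15.1 = 7.0 / 15.1 = 0.464.
For two independent groups with equal n: n = 2·((z_{α/2} + z_β) / d)².
z_{α/2} + z_β = 1.960 + 1.036 = 2.996.
n = 2 × (2.996 / 0.464)² = 2 × 6.457² = 2 × 41.69 = 83.4.
Round up to the next whole participant.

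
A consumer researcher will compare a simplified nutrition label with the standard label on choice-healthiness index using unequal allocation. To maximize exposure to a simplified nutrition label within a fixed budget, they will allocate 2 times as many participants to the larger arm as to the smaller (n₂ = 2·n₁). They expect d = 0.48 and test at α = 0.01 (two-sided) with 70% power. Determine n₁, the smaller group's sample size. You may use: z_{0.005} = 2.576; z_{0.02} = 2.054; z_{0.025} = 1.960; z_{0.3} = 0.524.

With allocation ratio k = n₂/n₁ = 2, Var(x̄₁−x̄₂) = σ²(1/n₁ + 1/(k·n₁)) = σ²·(k+1)/(k·n₁).
So n₁ = (1 + 1/k)·((z_{α/2} + z_β)/d)² = 1.500 × (3.100/0.48)².
n₁ = 1.500 × 41.71 = 62.6.
Round up: n₁ = 63, giving n₂ = 2 × 63 = 126.

n₁ = 63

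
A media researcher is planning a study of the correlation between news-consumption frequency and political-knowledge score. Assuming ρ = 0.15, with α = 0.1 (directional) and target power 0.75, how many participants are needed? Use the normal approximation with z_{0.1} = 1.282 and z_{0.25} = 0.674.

n = 171

Fisher's z: C = ½·ln((1+r)/(1−r)) = ½·ln(1.3529) = 0.1511.
n = ((z_{α} + z_β)/C)² + 3.
(1.282 + 0.674) / 0.1511 = 1.956 / 0.1511 = 12.945.
n = 12.945² + 3 = 167.57 + 3 = 170.6.
Round up.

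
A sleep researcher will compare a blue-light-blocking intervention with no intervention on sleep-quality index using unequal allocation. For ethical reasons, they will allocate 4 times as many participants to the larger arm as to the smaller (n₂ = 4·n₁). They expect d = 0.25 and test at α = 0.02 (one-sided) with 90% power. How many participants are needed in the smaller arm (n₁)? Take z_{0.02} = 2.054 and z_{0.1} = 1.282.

n₁ = 223

With allocation ratio k = n₂/n₁ = 4, Var(x̄₁−x̄₂) = σ²(1/n₁ + 1/(k·n₁)) = σ²·(k+1)/(k·n₁).
So n₁ = (1 + 1/k)·((z_{α} + z_β)/d)² = 1.250 × (3.336/0.25)².
n₁ = 1.250 × 178.06 = 222.6.
Round up: n₁ = 223, giving n₂ = 4 × 223 = 892.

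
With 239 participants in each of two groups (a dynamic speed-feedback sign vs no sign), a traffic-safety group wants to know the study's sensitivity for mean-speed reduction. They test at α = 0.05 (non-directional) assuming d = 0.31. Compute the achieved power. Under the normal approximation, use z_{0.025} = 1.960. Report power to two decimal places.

power ≈ 0.92

For two equal groups, power = Φ(d·√(n/2) − z_{α/2}).
d·√(n/2) = 0.31 × √(239/2) = 0.31 × 10.932 = 3.389.
z_β = 3.389 − 1.960 = 1.429.
Power = Φ(1.429) = 0.923.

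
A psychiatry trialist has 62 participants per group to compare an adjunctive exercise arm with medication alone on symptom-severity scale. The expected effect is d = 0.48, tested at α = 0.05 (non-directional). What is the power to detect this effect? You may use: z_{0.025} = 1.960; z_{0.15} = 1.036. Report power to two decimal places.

power ≈ 0.76

For two equal groups, power = Φ(d·√(n/2) − z_{α/2}).
d·√(n/2) = 0.48 × √(62/2) = 0.48 × 5.568 = 2.673.
z_β = 2.673 − 1.960 = 0.713.
Power = Φ(0.713) = 0.762.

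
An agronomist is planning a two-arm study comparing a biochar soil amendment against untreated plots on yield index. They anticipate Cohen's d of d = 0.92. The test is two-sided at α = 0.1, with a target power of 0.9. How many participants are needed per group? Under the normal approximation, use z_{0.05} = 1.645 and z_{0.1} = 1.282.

For two independent groups with equal n: n = 2·((z_{α/2} + z_β) / d)².
z_{α/2} + z_β = 1.645 + 1.282 = 2.927.
n = 2 × (2.927 / 0.92)² = 2 × 3.182² = 2 × 10.12 = 20.2.
Round up to the next whole participant.

n = 21 per group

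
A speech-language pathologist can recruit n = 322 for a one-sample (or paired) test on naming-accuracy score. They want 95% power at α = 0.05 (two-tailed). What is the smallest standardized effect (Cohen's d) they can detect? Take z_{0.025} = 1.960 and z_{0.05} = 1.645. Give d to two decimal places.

For a single sample (or paired design) of n = 322: d_min = (z_{α/2} + z_β)/√n.
z-sum = 1.960 + 1.645 = 3.605.
d_min = 3.605 / √322 = 3.605 / 17.944 = 0.201.

d_min ≈ 0.20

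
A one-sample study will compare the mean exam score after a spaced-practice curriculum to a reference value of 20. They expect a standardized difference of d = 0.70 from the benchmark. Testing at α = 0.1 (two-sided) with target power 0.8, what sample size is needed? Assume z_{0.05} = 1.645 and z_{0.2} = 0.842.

n = 13

For a one-sample test: n = ((z_{α/2} + z_β) / d)².
z_{α/2} + z_β = 1.645 + 0.842 = 2.487.
n = (2.487 / 0.70)² = 3.553² = 12.62.
Round up.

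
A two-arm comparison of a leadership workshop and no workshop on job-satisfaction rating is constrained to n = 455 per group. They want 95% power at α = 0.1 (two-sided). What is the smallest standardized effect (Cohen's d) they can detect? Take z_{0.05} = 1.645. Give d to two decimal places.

For two independent groups of n = 455 each: d_min = (z_{α/2} + z_β)·√(2/n).
z-sum = 1.645 + 1.645 = 3.290.
d_min = 3.290 × √(2/455) = 3.290 × 0.0663 = 0.218.

d_min ≈ 0.22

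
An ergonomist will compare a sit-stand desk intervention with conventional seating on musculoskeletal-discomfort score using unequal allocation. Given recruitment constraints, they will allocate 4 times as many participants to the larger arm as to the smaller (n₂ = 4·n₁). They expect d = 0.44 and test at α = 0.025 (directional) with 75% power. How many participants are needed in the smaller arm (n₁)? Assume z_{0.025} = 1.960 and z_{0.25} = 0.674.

With allocation ratio k = n₂/n₁ = 4, Var(x̄₁−x̄₂) = σ²(1/n₁ + 1/(k·n₁)) = σ²·(k+1)/(k·n₁).
So n₁ = (1 + 1/k)·((z_{α} + z_β)/d)² = 1.250 × (2.634/0.44)².
n₁ = 1.250 × 35.84 = 44.8.
Round up: n₁ = 45, giving n₂ = 4 × 45 = 180.

n₁ = 45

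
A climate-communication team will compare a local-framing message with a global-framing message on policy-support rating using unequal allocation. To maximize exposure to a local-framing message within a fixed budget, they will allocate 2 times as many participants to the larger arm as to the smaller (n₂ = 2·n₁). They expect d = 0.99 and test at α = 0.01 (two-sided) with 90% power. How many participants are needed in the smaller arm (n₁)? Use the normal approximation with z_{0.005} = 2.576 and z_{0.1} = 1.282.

n₁ = 23

With allocation ratio k = n₂/n₁ = 2, Var(x̄₁−x̄₂) = σ²(1/n₁ + 1/(k·n₁)) = σ²·(k+1)/(k·n₁).
So n₁ = (1 + 1/k)·((z_{α/2} + z_β)/d)² = 1.500 × (3.858/0.99)².
n₁ = 1.500 × 15.19 = 22.8.
Round up: n₁ = 23, giving n₂ = 2 × 23 = 46.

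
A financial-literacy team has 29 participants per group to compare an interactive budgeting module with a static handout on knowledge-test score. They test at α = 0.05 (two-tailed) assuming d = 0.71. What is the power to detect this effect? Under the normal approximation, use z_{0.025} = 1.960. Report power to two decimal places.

power ≈ 0.77

For two equal groups, power = Φ(d·√(n/2) − z_{α/2}).
d·√(n/2) = 0.71 × √(29/2) = 0.71 × 3.808 = 2.704.
z_β = 2.704 − 1.960 = 0.744.
Power = Φ(0.744) = 0.771.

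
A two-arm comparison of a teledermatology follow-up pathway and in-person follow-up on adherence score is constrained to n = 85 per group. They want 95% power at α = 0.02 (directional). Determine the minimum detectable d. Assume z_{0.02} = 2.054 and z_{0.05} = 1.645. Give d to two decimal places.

d_min ≈ 0.57

For two independent groups of n = 85 each: d_min = (z_{α} + z_β)·√(2/n).
z-sum = 2.054 + 1.645 = 3.699.
d_min = 3.699 × √(2/85) = 3.699 × 0.1534 = 0.567.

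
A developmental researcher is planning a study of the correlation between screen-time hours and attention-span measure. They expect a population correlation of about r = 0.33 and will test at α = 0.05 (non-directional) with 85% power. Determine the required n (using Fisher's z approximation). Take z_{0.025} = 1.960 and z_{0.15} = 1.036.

n = 80

Fisher's z: C = ½·ln((1+r)/(1−r)) = ½·ln(1.9851) = 0.3428.
n = ((z_{α/2} + z_β)/C)² + 3.
(1.960 + 1.036) / 0.3428 = 2.996 / 0.3428 = 8.740.
n = 8.740² + 3 = 76.38 + 3 = 79.4.
Round up.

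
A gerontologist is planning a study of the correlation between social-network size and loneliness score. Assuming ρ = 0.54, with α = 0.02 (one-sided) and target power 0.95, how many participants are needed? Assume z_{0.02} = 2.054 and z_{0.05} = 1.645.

Fisher's z: C = ½·ln((1+r)/(1−r)) = ½·ln(3.3478) = 0.6042.
n = ((z_{α} + z_β)/C)² + 3.
(2.054 + 1.645) / 0.6042 = 3.699 / 0.6042 = 6.122.
n = 6.122² + 3 = 37.48 + 3 = 40.5.
Round up.

n = 41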